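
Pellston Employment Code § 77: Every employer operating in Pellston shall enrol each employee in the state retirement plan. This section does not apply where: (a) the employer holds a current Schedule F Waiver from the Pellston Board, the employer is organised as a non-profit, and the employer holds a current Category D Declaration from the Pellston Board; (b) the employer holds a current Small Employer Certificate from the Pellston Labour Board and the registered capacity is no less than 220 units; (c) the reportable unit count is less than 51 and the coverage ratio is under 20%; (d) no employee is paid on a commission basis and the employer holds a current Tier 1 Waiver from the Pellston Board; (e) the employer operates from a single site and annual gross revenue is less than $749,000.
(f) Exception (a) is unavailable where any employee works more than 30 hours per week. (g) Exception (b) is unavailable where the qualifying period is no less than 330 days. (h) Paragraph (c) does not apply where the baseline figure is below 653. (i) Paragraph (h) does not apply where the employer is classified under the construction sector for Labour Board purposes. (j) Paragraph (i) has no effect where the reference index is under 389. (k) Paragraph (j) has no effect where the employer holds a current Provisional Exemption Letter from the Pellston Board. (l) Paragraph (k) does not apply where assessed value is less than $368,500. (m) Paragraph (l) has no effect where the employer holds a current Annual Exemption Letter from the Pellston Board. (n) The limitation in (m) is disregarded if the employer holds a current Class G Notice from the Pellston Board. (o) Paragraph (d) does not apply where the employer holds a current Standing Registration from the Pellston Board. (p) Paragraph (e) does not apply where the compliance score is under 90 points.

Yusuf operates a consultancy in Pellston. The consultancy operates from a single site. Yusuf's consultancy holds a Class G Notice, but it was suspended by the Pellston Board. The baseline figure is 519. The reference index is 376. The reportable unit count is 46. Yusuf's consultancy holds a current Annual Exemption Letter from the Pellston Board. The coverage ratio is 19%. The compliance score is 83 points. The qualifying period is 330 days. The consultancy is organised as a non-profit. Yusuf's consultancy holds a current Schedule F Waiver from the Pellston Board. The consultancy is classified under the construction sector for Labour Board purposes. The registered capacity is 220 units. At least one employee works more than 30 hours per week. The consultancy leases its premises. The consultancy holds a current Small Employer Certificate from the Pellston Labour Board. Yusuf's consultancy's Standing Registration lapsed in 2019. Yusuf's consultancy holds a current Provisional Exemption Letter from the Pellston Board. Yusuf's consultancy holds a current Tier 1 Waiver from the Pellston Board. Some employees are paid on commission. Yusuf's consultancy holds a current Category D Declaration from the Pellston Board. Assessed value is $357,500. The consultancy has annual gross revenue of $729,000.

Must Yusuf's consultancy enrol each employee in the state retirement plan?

No — exception (c) applies; Yusuf's consultancy is not required to enrol each employee in the state retirement plan.

Exception (a): a current Schedule F Waiver is held; the employer is a non-profit; a current Category D Declaration is held — every condition holds. But applying paragraph (f): (f) operates against (a): at least one employee exceeds 30 hours/week. So (a) is unavailable.
All of (b)'s requirements are met (a current Small Employer Certificate is held; the registered capacity is 220 units, meeting the 220 units threshold). However, paragraph (g) must be considered: (g) operates against (b): the qualifying period is 330 days, meeting the 330 days threshold. (b) is therefore removed.
All of (c)'s requirements are met (the reportable unit count is 46, less than the 51 limit; the coverage ratio is 19%, under the 20% limit). As to paragraphs (h)–(n): (h) would limit (c) — the baseline figure is 519, below the 653 limit — but (i) sets (h) aside: (i) operates against (h): the consultancy is classified under the construction sector. (j) would limit (i) — the reference index is 376, under the 389 limit — but (k) sets (j) aside: (k) applies — a current Provisional Exemption Letter is held. (l) operates (assessed value is $357,500, less than the $368,500 limit), but is set aside by (m): (m) is engaged — a current Annual Exemption Letter is held. (n) does not operate here (no current Class G Notice is held), so (m) stands. So (c) applies.
Exception (d) does not apply: some employees are paid on commission.
Exception (e): the employer operates from a single site; annual gross revenue is $729,000, less than the $749,000 limit — every condition holds. However, paragraph (p) must be considered: (p) operates — the compliance score is 83 points, under the 90 points limit. (e) is therefore removed.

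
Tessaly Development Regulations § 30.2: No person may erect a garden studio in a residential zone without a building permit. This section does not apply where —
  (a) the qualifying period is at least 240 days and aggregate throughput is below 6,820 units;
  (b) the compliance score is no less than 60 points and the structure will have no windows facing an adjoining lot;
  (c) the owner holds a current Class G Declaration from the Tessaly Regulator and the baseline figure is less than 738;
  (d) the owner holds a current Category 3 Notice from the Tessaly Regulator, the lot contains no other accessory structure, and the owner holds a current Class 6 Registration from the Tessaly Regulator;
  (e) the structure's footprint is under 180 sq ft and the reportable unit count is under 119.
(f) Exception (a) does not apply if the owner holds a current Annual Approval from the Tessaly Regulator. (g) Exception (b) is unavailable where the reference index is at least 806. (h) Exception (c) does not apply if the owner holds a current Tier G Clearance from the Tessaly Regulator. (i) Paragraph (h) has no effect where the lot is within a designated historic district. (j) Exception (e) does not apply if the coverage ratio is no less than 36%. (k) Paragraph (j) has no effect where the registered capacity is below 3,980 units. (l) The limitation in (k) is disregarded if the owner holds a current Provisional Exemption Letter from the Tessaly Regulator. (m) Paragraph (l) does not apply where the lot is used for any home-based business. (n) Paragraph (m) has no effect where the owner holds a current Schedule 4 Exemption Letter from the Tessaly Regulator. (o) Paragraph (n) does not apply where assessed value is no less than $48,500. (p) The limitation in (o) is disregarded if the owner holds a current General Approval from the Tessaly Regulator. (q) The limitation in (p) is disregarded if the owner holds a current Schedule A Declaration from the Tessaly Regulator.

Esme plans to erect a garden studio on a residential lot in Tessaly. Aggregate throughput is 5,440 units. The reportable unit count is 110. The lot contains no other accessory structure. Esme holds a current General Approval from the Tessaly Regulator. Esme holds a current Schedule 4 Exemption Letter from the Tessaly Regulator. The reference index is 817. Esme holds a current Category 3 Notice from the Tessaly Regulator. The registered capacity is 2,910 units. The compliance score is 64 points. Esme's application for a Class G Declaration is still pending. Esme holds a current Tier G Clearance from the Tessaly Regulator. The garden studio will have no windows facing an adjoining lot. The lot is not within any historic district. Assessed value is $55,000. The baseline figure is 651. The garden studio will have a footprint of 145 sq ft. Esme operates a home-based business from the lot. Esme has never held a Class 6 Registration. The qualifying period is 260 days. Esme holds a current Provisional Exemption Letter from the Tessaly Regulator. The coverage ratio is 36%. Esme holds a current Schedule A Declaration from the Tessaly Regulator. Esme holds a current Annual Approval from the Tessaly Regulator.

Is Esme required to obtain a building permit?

All of (a)'s requirements are met (the qualifying period is 260 days, meeting the 240 days threshold; aggregate throughput is 5,440 units, below the 6,820 units limit). However, paragraph (f) must be considered: (f) is triggered — a current Annual Approval is held. (a) is therefore removed.
Exception (b): the compliance score is 64 points, meeting the 60 points threshold; no windows face an adjoining lot — every condition holds. But applying paragraph (g): (g) operates — the reference index is 817, meeting the 806 threshold. Exception (b) does not apply.
Exception (c) requires that the owner holds a current Class G Declaration from the Tessaly Regulator; but the Class G Declaration is not current, so (c) is unavailable.
Exception (d) does not apply: no current Class 6 Registration is held.
Exception (e) is satisfied on its face — the structure's footprint is 145 sq ft, under the 180 sq ft limit; the reportable unit count is 110, under the 119 limit. Under paragraphs (j)–(q): (j) would limit (e) — the coverage ratio is 36%, meeting the 36% threshold — but (k) sets (j) aside: (k) operates against (j): the registered capacity is 2,910 units, below the 3,980 units limit. (l) operates (a current Provisional Exemption Letter is held), but is set aside by (m): (m) operates — a home-based business operates on the lot. (n) is triggered (a current Schedule 4 Exemption Letter is held), but is itself disapplied by (o): (o) is triggered — assessed value is $55,000, meeting the $48,500 threshold. (p) operates (a current General Approval is held), but is displaced by (q): (q) operates against (p): a current Schedule A Declaration is held. (e) remains available.

No — exception (e) applies; Esme does not need a building permit.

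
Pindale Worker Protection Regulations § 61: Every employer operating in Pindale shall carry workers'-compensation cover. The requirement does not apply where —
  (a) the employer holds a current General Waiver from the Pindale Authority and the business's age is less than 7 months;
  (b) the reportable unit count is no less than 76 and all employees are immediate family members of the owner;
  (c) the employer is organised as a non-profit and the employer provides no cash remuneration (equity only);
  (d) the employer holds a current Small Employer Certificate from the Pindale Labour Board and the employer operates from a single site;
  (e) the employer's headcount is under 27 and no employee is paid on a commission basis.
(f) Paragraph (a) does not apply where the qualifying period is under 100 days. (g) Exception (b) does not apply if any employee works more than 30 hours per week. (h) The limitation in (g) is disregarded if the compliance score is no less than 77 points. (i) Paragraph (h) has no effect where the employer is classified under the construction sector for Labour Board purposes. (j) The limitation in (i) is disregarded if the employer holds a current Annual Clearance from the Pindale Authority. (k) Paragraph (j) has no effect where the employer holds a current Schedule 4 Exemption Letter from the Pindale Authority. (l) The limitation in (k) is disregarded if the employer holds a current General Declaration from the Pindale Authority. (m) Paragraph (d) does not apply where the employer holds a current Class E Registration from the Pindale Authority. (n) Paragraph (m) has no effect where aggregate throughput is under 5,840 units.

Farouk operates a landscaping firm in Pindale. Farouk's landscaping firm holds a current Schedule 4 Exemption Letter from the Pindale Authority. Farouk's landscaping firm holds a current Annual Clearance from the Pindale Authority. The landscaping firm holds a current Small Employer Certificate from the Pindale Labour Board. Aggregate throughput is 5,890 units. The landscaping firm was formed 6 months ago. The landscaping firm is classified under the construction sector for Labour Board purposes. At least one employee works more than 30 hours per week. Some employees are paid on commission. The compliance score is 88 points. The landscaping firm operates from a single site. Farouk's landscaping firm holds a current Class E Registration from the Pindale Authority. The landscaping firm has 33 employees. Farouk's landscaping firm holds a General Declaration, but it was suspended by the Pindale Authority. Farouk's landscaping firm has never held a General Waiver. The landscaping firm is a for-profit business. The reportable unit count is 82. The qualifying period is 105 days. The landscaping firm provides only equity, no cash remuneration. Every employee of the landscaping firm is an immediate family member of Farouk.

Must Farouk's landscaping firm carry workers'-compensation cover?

Exception (a) does not apply: no current General Waiver is held.
Exception (b): the reportable unit count is 82, meeting the 76 threshold; every employee is an immediate family member — every condition holds. But: (g) operates against (b): at least one employee exceeds 30 hours/week. (h) would limit (g) — the compliance score is 88 points, meeting the 77 points threshold — but (i) sets (h) aside: (i) is engaged — the landscaping firm is classified under the construction sector. (j) would limit (i) — a current Annual Clearance is held — but (k) sets (j) aside: (k) operates against (j): a current Schedule 4 Exemption Letter is held. (l), which would lift (k), is not triggered — the General Declaration is not current. So (b) is unavailable.
Exception (c) does not apply: the employer is for-profit.
Exception (d)'s conditions are all satisfied: a current Small Employer Certificate is held; the employer operates from a single site. But applying paragraphs (m)–(n): (m) operates against (d): a current Class E Registration is held. (n) is not engaged (aggregate throughput is 5,890 units, not under 5,840 units), so (m) stands. So (d) is unavailable.
Exception (e) does not apply: the employer's headcount is 33, not under 27.
No exception is made out. Farouk's landscaping firm falls within the general rule.

Yes — Farouk's landscaping firm must carry workers'-compensation cover.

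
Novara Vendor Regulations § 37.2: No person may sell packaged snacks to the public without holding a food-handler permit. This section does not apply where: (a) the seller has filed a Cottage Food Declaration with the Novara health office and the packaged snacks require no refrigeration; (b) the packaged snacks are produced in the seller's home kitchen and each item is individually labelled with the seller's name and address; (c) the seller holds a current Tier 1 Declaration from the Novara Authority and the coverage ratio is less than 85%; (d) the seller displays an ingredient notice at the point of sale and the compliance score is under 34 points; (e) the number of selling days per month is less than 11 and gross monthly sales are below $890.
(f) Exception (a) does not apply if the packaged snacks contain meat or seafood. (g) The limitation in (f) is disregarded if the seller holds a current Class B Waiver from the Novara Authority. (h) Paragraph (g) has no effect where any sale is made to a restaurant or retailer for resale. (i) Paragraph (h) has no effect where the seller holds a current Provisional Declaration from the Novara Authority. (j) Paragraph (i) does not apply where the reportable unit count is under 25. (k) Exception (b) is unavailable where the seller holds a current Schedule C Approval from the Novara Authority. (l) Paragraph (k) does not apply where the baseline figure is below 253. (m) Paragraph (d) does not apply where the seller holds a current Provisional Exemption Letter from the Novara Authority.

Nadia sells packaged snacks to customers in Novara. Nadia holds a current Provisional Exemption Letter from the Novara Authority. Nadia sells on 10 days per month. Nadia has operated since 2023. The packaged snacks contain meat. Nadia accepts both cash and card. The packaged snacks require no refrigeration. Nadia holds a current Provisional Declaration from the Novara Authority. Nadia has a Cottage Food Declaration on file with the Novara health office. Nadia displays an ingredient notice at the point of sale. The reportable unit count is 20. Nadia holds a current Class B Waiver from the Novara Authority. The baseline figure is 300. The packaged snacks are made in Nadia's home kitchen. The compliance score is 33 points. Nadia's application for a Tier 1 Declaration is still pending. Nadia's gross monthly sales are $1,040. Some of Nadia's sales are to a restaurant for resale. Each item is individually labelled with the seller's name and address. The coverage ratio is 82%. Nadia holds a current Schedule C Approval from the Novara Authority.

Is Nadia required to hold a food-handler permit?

Exception (a)'s conditions are all satisfied: a Cottage Food Declaration is on file; the packaged snacks are shelf-stable. However, paragraphs (f)–(j) must be considered: (f) operates against (a): the packaged snacks contain meat. (g) is triggered (a current Class B Waiver is held), but is overridden by (h): (h) is engaged — some sales are to a restaurant for resale. (i) would limit (h) — a current Provisional Declaration is held — but (j) sets (i) aside: (j) operates against (i): the reportable unit count is 20, under the 25 limit. (a) is therefore removed.
All of (b)'s requirements are met (the packaged snacks are home-kitchen produced; items are individually labelled). Turning to paragraphs (k)–(l): (k) is triggered — a current Schedule C Approval is held. (l) is not triggered (the baseline figure is 300, not below 253), so (k) stands. So (b) is unavailable.
Exception (c) fails — the Tier 1 Declaration is not current.
Exception (d) is satisfied on its face — an ingredient notice is displayed; the compliance score is 33 points, under the 34 points limit. However, paragraph (m) must be considered: (m) applies — a current Provisional Exemption Letter is held. (d) is therefore removed.
Exception (e) does not apply: gross monthly sales are $1,040, not below $890.
No exception applies. The general rule governs.

Yes — Nadia must hold a food-handler permit.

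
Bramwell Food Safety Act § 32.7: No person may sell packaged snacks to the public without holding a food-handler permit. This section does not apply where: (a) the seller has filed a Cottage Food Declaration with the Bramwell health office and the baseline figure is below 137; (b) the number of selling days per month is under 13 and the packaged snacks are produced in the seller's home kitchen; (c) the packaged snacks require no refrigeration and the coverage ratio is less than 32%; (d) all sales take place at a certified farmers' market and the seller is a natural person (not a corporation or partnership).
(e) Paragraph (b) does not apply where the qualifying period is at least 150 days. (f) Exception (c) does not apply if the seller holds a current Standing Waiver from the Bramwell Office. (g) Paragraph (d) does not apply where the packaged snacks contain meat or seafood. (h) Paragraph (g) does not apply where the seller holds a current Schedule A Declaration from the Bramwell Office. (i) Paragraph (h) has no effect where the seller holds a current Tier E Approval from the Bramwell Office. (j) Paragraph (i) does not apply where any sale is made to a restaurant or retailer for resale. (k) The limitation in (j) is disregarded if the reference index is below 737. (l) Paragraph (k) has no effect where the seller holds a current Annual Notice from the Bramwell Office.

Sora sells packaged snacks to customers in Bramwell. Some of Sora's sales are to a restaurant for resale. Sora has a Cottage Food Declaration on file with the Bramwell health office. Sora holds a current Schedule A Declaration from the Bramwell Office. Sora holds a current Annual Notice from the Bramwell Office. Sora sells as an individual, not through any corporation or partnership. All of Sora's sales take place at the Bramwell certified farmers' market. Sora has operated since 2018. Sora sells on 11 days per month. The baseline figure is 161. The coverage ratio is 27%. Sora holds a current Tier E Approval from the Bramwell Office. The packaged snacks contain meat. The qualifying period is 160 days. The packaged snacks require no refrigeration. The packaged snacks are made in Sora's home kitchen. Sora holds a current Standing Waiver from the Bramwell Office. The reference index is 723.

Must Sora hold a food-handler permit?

No — exception (d) applies; Sora is not required to hold a food-handler permit.

Exception (a) requires that the baseline figure is below 137; but the baseline figure is 161, not below 137, so (a) is unavailable.
Exception (b) is satisfied on its face — the number of selling days per month is 11, under the 13 limit; the packaged snacks are home-kitchen produced. Turning to paragraph (e): (e) is engaged — the qualifying period is 160 days, meeting the 150 days threshold. Exception (b) does not apply.
Exception (c) is satisfied on its face — the packaged snacks are shelf-stable; the coverage ratio is 27%, less than the 32% limit. However, paragraph (f) must be considered: (f) applies — a current Standing Waiver is held. (c) is therefore removed.
All of (d)'s requirements are met (all sales are at a certified farmers' market; the seller is a natural person). Applying paragraphs (g)–(l): (g) would limit (d) — the packaged snacks contain meat — but (h) sets (g) aside: (h) is engaged — a current Schedule A Declaration is held. (i) would limit (h) — a current Tier E Approval is held — but (j) sets (i) aside: (j) operates against (i): some sales are to a restaurant for resale. (k) is triggered (the reference index is 723, below the 737 limit), but is itself disapplied by (l): (l) operates against (k): a current Annual Notice is held. Exception (d) stands.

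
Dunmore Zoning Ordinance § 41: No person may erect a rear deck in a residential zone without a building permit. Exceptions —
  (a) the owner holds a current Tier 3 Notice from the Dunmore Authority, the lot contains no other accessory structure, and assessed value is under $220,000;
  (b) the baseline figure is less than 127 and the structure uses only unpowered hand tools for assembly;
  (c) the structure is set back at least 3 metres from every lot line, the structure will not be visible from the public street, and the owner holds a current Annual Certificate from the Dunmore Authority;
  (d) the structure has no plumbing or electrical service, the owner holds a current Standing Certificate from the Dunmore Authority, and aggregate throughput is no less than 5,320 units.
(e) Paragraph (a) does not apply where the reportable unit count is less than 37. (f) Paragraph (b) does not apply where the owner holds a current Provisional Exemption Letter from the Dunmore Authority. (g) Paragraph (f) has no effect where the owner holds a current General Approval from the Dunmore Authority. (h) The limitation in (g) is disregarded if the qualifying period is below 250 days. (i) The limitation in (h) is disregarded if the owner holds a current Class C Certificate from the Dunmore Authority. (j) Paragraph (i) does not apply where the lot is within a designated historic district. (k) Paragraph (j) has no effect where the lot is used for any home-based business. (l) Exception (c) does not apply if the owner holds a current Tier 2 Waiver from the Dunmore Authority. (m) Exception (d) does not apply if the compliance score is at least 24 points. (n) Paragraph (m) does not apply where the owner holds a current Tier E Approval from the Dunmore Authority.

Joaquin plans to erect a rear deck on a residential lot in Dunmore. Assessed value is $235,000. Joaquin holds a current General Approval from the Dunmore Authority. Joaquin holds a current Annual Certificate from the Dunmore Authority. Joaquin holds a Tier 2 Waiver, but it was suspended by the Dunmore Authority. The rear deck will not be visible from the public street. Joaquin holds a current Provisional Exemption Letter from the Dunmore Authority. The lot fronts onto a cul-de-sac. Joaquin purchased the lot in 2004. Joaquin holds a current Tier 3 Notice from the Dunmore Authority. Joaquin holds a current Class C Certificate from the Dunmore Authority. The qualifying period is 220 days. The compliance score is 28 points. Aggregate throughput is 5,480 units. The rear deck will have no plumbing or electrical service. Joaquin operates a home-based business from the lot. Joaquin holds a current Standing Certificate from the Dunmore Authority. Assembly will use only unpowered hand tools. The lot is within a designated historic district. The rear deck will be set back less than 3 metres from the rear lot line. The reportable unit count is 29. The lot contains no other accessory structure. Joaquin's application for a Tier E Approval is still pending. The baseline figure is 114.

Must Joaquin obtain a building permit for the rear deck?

Exception (a) requires that assessed value is under $220,000; but assessed value is $235,000, not under $220,000, so (a) is unavailable.
Exception (b) is satisfied on its face — the baseline figure is 114, less than the 127 limit; assembly uses only hand tools. As to paragraphs (f)–(k): (f) would limit (b) — a current Provisional Exemption Letter is held — but (g) sets (f) aside: (g) applies — a current General Approval is held. (h) is triggered (the qualifying period is 220 days, below the 250 days limit), but yields to (i): (i) operates against (h): a current Class C Certificate is held. (j) would limit (i) — the lot is in a historic district — but (k) sets (j) aside: (k) operates against (j): a home-based business operates on the lot. So (b) applies.
Exception (c) requires that the structure is set back at least 3 metres from every lot line; but the rear setback is under 3 m, so (c) is unavailable.
Exception (d) is satisfied on its face — there is no plumbing or electrical service; a current Standing Certificate is held; aggregate throughput is 5,480 units, meeting the 5,320 units threshold. But: (m) is triggered — the compliance score is 28 points, meeting the 24 points threshold. (n) is inapplicable (the Tier E Approval is not current), so (m) stands. (d) is therefore removed.

No — exception (b) applies; Joaquin does not need a building permit.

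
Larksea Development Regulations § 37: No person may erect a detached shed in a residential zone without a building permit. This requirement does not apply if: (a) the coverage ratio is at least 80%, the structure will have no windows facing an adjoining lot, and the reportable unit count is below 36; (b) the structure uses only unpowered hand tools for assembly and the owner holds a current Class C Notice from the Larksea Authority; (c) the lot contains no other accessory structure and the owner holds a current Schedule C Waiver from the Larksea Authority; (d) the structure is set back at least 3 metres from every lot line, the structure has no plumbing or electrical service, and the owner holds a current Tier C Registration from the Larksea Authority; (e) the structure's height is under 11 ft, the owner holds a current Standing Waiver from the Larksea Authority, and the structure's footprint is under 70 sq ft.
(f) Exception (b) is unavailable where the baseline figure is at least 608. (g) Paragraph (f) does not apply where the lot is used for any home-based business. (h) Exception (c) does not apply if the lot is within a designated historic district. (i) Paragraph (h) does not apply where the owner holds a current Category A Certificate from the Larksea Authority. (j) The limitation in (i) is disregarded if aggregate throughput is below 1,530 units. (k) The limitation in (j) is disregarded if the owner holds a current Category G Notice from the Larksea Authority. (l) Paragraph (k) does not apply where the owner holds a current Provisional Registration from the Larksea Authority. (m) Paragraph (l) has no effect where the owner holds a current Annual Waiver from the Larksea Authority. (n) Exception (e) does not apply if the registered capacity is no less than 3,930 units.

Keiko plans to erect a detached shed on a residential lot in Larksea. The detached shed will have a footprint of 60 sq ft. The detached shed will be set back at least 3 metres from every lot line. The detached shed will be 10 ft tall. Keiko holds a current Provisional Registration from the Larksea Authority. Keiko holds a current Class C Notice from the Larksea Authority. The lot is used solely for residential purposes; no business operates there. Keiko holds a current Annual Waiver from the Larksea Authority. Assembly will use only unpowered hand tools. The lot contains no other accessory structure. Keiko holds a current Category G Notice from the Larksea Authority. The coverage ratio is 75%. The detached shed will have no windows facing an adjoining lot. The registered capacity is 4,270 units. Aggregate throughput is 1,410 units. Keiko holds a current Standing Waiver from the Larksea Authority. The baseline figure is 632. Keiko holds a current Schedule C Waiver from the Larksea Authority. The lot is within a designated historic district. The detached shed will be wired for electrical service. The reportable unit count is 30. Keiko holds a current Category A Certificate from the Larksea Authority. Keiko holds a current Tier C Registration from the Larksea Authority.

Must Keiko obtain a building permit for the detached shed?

No — exception (c) applies; Keiko does not need a building permit.

Exception (a) does not apply: the coverage ratio is 75%, short of 80%.
Exception (b): assembly uses only hand tools; a current Class C Notice is held — every condition holds. However, paragraphs (f)–(g) must be considered: (f) applies — the baseline figure is 632, meeting the 608 threshold. (g), which would lift (f), is not triggered — the lot is solely residential. (b) is therefore removed.
Exception (c)'s conditions are all satisfied: the lot has no other accessory structure; a current Schedule C Waiver is held. As to paragraphs (h)–(m): (h) would limit (c) — the lot is in a historic district — but (i) sets (h) aside: (i) operates against (h): a current Category A Certificate is held. (j) would limit (i) — aggregate throughput is 1,410 units, below the 1,530 units limit — but (k) sets (j) aside: (k) operates — a current Category G Notice is held. (l) would limit (k) — a current Provisional Registration is held — but (m) sets (l) aside: (m) operates against (l): a current Annual Waiver is held. (c) remains available.
Exception (d) fails — electrical service is planned.
Exception (e)'s conditions are all satisfied: the structure's height is 10 ft, under the 11 ft limit; a current Standing Waiver is held; the structure's footprint is 60 sq ft, under the 70 sq ft limit. However, paragraph (n) must be considered: (n) operates — the registered capacity is 4,270 units, meeting the 3,930 units threshold. Exception (e) does not apply.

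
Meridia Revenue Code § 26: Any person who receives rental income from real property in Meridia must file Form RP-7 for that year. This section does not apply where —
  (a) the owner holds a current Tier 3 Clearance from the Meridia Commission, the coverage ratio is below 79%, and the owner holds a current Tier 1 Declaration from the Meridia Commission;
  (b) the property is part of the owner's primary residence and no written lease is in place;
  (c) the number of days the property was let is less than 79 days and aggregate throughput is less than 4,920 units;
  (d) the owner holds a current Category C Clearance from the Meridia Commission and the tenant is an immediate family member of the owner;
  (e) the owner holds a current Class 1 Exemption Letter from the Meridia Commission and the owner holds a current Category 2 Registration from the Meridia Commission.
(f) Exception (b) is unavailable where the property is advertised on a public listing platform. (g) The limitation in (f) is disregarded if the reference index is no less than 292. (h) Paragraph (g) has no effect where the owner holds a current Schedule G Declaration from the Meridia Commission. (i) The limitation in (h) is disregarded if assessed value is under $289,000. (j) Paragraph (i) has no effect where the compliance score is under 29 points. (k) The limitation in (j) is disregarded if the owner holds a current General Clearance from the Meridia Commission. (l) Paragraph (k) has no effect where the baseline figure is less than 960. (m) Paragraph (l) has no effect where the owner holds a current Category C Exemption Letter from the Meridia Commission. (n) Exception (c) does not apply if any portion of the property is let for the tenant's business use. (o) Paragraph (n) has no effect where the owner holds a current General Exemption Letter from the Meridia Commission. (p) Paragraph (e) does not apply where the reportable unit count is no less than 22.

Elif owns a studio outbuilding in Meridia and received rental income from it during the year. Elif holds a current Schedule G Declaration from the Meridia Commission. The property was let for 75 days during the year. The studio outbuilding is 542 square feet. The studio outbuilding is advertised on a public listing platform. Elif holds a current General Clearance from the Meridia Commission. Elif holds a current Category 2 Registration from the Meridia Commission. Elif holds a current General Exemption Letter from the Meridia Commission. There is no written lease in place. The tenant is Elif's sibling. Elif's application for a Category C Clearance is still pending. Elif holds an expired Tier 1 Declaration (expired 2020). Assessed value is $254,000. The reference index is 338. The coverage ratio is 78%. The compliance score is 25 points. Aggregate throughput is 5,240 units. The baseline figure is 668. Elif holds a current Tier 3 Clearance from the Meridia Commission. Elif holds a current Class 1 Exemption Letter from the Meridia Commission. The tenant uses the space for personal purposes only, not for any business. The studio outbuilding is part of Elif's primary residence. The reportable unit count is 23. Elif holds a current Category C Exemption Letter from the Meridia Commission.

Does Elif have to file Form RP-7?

Exception (a) fails — no current Tier 1 Declaration is held.
Exception (b)'s conditions are all satisfied: the studio outbuilding is part of the primary residence; there is no written lease. Considering the limiting provisions: (f) is triggered (the property is publicly advertised), but is displaced by (g): (g) is engaged — the reference index is 338, meeting the 292 threshold. (h) is engaged (a current Schedule G Declaration is held), but is set aside by (i): (i) applies — assessed value is $254,000, under the $289,000 limit. (j) would limit (i) — the compliance score is 25 points, under the 29 points limit — but (k) sets (j) aside: (k) operates — a current General Clearance is held. (l) is engaged (the baseline figure is 668, less than the 960 limit), but is set aside by (m): (m) applies — a current Category C Exemption Letter is held. (b) remains available.
Exception (c) fails — aggregate throughput is 5,240 units, not less than 4,920 units.
Exception (d) requires that the owner holds a current Category C Clearance from the Meridia Commission; but the Category C Clearance is not current, so (d) is unavailable.
All of (e)'s requirements are met (a current Class 1 Exemption Letter is held; a current Category 2 Registration is held). However, paragraph (p) must be considered: (p) applies — the reportable unit count is 23, meeting the 22 threshold. So (e) is unavailable.

No — exception (b) applies; Elif is not required to file Form RP-7.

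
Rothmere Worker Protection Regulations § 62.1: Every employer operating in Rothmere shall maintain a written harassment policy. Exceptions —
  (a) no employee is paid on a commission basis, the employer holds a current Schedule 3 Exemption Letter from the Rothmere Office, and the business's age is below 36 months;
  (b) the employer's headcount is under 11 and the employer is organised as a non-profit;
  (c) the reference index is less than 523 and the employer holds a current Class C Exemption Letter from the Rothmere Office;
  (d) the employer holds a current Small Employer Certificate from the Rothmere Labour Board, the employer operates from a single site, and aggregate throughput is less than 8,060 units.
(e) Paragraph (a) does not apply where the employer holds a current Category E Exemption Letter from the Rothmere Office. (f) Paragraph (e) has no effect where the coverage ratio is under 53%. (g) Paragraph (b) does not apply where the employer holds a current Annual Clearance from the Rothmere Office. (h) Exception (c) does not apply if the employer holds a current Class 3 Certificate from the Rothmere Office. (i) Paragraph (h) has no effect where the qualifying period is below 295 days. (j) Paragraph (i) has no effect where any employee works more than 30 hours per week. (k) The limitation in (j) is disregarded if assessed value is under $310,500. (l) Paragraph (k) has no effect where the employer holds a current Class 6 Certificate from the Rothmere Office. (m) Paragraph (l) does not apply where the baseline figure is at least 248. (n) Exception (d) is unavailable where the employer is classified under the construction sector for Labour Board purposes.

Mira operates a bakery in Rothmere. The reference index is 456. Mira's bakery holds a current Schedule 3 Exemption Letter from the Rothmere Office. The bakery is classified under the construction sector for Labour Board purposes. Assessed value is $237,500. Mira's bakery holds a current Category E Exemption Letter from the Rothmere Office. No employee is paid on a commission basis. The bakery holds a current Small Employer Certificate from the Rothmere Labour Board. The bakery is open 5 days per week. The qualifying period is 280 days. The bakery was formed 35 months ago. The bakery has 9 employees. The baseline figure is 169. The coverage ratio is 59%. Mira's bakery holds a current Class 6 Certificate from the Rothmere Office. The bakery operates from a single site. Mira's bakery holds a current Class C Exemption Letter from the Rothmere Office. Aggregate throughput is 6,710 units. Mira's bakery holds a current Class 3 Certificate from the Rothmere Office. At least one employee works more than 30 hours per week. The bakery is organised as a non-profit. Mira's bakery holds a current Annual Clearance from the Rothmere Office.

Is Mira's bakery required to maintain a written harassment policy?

Exception (a): no employee is paid on commission; a current Schedule 3 Exemption Letter is held; the business's age is 35 months, below the 36 months limit — every condition holds. But applying paragraphs (e)–(f): (e) operates against (a): a current Category E Exemption Letter is held. (f) does not operate here (the coverage ratio is 59%, not under 53%), so (e) stands. Exception (a) does not apply.
All of (b)'s requirements are met (the employer's headcount is 9, under the 11 limit; the employer is a non-profit). But applying paragraph (g): (g) operates against (b): a current Annual Clearance is held. (b) is therefore removed.
Exception (c): the reference index is 456, less than the 523 limit; a current Class C Exemption Letter is held — every condition holds. However, paragraphs (h)–(m) must be considered: (h) operates — a current Class 3 Certificate is held. (i) operates (the qualifying period is 280 days, below the 295 days limit), but is overridden by (j): (j) operates against (i): at least one employee exceeds 30 hours/week. (k) would limit (j) — assessed value is $237,500, under the $310,500 limit — but (l) sets (k) aside: (l) is triggered — a current Class 6 Certificate is held. (m) is not triggered (the baseline figure is 169, short of 248), so (l) stands. (c) is therefore removed.
Exception (d): a current Small Employer Certificate is held; the employer operates from a single site; aggregate throughput is 6,710 units, less than the 8,060 units limit — every condition holds. Turning to paragraph (n): (n) operates — the bakery is classified under the construction sector. So (d) is unavailable.
No exception is made out. Mira's bakery falls within the general rule.

Yes — Mira's bakery must maintain a written harassment policy.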